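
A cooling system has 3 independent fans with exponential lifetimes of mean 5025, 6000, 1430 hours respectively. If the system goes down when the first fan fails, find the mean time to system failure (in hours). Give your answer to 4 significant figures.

The first failure time is exponential with rate Σλ_i = 1/5025 + 1/6000 + 1/1430 = 0.00106497 per hour.
E[min] = 1/Σλ = 1/0.00106497 = 938.992 hours.

939.0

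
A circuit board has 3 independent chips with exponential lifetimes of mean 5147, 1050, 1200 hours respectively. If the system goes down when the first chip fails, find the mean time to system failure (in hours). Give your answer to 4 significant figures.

505.0

The first failure time is exponential with rate Σλ_i = 1/5147 + 1/1050 + 1/1200 = 0.00198 per hour.
E[min] = 1/Σλ = 1/0.00198 = 505.05 hours.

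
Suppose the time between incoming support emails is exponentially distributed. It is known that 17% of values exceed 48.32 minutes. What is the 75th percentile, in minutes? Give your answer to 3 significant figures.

37.8

e^(−λ·48.32) = 0.17 ⇒ λ = −ln(0.17)/48.32 = 0.0366713.
75th percentile: 1 − e^(−λt) = 0.75, t = −ln(0.25)/λ = 37.8033 minutes.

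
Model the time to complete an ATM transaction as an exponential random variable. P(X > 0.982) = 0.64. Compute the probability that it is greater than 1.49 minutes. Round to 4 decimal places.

e^(−λ·0.982) = 0.64 ⇒ λ = −ln(0.64)/0.982 = 0.454468.
P(X > 1.49) = e^(−0.454468·1.49) = e^(−0.67716) ≈ 0.5081.

0.5081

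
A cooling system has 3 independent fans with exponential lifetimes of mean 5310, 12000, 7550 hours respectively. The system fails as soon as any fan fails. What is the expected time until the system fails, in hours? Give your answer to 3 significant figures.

2470

The first failure time is exponential with rate Σλ_i = 1/5310 + 1/12000 + 1/7550 = 0.000404108 per hour.
E[min] = 1/Σλ = 1/0.000404108 = 2474.59 hours.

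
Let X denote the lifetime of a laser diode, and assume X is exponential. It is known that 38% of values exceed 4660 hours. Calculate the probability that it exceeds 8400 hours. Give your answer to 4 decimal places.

e^(−λ·4660) = 0.38 ⇒ λ = −ln(0.38)/4660 = 0.000207636.
P(X > 8400) = e^(−0.000207636·8400) = e^(−1.7441) ≈ 0.1748.

0.1748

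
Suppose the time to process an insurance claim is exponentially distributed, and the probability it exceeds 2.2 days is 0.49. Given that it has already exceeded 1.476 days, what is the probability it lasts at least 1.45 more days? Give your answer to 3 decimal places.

0.625

From e^(−λ·2.2) = 0.49, λ = −ln(0.49)/2.2 = 0.32425.
Memoryless: P(X > 1.476+1.45 | X > 1.476) = P(X > 1.45) = e^(−0.32425·1.45) ≈ 0.625.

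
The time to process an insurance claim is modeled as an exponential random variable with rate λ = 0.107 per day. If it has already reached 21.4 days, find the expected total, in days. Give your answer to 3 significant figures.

By memorylessness, E[X | X > 21.4] = 21.4 + 1/λ = 21.4 + 9.34579 = 30.7458 days.

30.7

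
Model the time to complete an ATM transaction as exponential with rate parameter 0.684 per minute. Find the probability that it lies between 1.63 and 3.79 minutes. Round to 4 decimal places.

P(1.63 < X < 3.79) = e^(−λ·1.63) − e^(−λ·3.79) = 0.32794 − 0.07484 ≈ 0.2531.

0.2531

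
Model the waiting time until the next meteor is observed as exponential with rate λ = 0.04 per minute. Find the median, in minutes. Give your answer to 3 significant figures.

17.3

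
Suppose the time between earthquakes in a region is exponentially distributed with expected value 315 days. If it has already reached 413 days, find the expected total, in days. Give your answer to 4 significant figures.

728.0

The rate is λ = 1/315 = 0.0031746 per day.
By memorylessness, E[X | X > 413] = 413 + 1/λ = 413 + 315 = 728 days.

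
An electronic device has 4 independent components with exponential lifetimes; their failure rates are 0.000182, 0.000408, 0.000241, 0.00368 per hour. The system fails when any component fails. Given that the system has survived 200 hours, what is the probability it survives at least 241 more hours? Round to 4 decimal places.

0.3372

Time to first failure ~ Exp(Σλ) with Σλ = 0.004511.
By memorylessness, P(T > 200+241 | T > 200) = P(T > 241) = e^(−0.004511·241) ≈ 0.3372.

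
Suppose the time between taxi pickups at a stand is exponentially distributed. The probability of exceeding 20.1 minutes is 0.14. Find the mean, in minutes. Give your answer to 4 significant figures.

e^(−λ·20.1) = 0.14 ⇒ λ = −ln(0.14)/20.1 = 0.0978166.
Mean = 1/λ = 10.2232 minutes.

10.22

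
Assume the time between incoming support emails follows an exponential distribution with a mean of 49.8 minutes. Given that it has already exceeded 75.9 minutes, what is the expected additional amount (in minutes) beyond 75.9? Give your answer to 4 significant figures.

49.80

The rate is λ = 1/49.8 = 0.0200803 per minute.
By memorylessness, the remaining amount past any threshold is again Exp(λ) with mean 1/λ = 49.8 minutes.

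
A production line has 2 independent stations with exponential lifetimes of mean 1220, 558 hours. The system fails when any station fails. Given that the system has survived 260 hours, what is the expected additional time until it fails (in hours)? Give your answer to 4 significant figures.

382.9

First-failure rate Σλ = 1/1220 + 1/558 = 0.00261179.
By memorylessness the expected residual is 1/Σλ = 382.88 hours, regardless of the 260 already elapsed.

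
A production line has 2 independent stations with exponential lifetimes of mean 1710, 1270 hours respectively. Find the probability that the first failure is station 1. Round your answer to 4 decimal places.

Rates: λ_i = 1/mean_i → 0.000584795, 0.000787402; Σλ = 0.0013722.
P(station 1 first) = λ_1/Σλ = 0.000584795/0.0013722 ≈ 0.4262.

0.4262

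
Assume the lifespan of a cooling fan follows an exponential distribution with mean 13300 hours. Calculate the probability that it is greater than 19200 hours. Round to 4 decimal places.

0.2361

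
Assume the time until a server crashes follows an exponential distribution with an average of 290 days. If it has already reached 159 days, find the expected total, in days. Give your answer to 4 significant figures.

The rate is λ = 1/290 = 0.00344828 per day.
By memorylessness, E[X | X > 159] = 159 + 1/λ = 159 + 290 = 449 days.

449.0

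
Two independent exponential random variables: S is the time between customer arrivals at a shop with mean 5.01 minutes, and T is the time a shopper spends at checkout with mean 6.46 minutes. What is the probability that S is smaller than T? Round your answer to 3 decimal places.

λ_1 = 1/5.01 = 0.199601, λ_2 = 1/6.46 = 0.154799.
For independent exponentials, P(S < T) = λ_1/(λ_1+λ_2) = 0.199601/0.3544 ≈ 0.563.

0.563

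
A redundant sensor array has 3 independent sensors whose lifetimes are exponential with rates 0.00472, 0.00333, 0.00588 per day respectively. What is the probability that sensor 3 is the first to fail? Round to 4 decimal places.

0.4221

The time to first failure is exponential with rate Σλ = 0.00472 + 0.00333 + 0.00588 = 0.01393.
P(sensor 3 first) = λ_3/Σλ = 0.00588/0.01393 ≈ 0.4221.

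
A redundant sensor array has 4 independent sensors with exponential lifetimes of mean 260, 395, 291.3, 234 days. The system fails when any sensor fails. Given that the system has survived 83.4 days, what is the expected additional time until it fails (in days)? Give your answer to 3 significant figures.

71.0

First-failure rate Σλ = 1/260 + 1/395 + 1/291.3 + 1/234 = 0.0140842.
By memorylessness the expected residual is 1/Σλ = 71.0016 days, regardless of the 83.4 already elapsed.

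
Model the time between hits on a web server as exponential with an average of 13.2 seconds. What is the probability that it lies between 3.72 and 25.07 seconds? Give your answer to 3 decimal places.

0.605

The rate is λ = 1/13.2 = 0.0757576 per second.
P(3.72 < X < 25.07) = e^(−λ·3.72) − e^(−λ·25.07) = 0.75441 − 0.14968 ≈ 0.605.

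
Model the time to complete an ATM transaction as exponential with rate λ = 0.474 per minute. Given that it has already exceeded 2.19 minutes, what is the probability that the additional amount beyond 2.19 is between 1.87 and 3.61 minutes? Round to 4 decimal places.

Memoryless: the residual past 2.19 is again Exp(λ).
P(1.87 < residual < 3.61) = e^(−λ·1.87) − e^(−λ·3.61) = 0.41215 − 0.18066 ≈ 0.2315.

0.2315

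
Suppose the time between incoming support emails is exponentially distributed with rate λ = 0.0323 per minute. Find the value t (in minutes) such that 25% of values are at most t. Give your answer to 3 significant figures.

8.91

Set 1 − e^(−λt) = 0.25, so t = −ln(0.75)/λ = 0.28768/0.0323 ≈ 8.90657 minutes.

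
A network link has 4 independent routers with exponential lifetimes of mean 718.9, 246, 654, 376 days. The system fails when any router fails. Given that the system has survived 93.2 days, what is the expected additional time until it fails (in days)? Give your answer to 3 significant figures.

First-failure rate Σλ = 1/718.9 + 1/246 + 1/654 + 1/376 = 0.00964468.
By memorylessness the expected residual is 1/Σλ = 103.684 days, regardless of the 93.2 already elapsed.

104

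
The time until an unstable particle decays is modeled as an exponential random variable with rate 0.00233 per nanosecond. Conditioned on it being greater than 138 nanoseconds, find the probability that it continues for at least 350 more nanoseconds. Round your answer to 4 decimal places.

P(X > s+t | X > s) = e^(−λ(s+t))/e^(−λs) = e^(−λt), independent of s = 138.
P(X > 350) = e^(−0.8155) ≈ 0.4424.

0.4424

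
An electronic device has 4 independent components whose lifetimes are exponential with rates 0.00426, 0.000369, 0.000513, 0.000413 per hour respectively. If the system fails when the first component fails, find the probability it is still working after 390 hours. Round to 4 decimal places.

The time to first failure is exponential with rate Σλ = 0.00426 + 0.000369 + 0.000513 + 0.000413 = 0.005555.
P(min > 390) = e^(−0.005555·390) = e^(−2.1665) ≈ 0.1146.

0.1146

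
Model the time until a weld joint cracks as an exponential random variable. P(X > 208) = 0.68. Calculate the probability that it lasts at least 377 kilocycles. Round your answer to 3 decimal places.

e^(−λ·208) = 0.68 ⇒ λ = −ln(0.68)/208 = 0.00185415.
P(X > 377) = e^(−0.00185415·377) = e^(−0.69901) ≈ 0.497.

0.497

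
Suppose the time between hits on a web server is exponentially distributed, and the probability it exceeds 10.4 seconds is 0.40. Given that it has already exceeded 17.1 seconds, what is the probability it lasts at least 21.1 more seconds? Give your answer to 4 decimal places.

From e^(−λ·10.4) = 0.40, λ = −ln(0.40)/10.4 = 0.0881049.
Memoryless: P(X > 17.1+21.1 | X > 17.1) = P(X > 21.1) = e^(−0.0881049·21.1) ≈ 0.1558.

0.1558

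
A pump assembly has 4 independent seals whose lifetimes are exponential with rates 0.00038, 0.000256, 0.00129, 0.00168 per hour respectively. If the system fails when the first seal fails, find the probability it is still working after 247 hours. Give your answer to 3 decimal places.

0.410

The time to first failure is exponential with rate Σλ = 0.00038 + 0.000256 + 0.00129 + 0.00168 = 0.003606.
P(min > 247) = e^(−0.003606·247) = e^(−0.89068) ≈ 0.410.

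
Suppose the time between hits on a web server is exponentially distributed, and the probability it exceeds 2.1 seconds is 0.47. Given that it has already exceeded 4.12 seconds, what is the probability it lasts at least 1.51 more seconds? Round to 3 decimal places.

From e^(−λ·2.1) = 0.47, λ = −ln(0.47)/2.1 = 0.359535.
Memoryless: P(X > 4.12+1.51 | X > 4.12) = P(X > 1.51) = e^(−0.359535·1.51) ≈ 0.581.

0.581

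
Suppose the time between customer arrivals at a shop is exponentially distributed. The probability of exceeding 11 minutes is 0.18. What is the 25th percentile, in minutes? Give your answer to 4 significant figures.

1.845

e^(−λ·11) = 0.18 ⇒ λ = −ln(0.18)/11 = 0.155891.
25th percentile: 1 − e^(−λt) = 0.25, t = −ln(0.75)/λ = 1.84541 minutes.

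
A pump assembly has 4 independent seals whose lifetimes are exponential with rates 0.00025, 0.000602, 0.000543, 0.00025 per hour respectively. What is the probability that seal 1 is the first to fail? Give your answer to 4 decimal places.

The time to first failure is exponential with rate Σλ = 0.00025 + 0.000602 + 0.000543 + 0.00025 = 0.001645.
P(seal 1 first) = λ_1/Σλ = 0.00025/0.001645 ≈ 0.1520.

0.1520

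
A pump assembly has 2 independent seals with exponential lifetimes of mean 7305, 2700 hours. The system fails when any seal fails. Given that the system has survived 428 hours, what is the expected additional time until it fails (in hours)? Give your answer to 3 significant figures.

First-failure rate Σλ = 1/7305 + 1/2700 = 0.000507263.
By memorylessness the expected residual is 1/Σλ = 1971.36 hours, regardless of the 428 already elapsed.

1970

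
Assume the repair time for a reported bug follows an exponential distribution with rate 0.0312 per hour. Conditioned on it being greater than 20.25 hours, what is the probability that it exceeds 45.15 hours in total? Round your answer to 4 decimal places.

0.4598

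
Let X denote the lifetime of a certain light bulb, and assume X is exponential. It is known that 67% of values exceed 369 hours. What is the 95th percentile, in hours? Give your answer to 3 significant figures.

2760

e^(−λ·369) = 0.67 ⇒ λ = −ln(0.67)/369 = 0.00108531.
95th percentile: 1 − e^(−λt) = 0.95, t = −ln(0.05)/λ = 2760.27 hours.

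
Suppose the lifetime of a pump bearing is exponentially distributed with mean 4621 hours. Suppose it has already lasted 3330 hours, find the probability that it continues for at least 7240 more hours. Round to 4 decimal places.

0.2087

The rate is λ = 1/4621 = 0.000216403 per hour.
By the memoryless property, P(X > 3330+7240 | X > 3330) = P(X > 7240).
P(X > 7240) = e^(−1.5668) ≈ 0.2087.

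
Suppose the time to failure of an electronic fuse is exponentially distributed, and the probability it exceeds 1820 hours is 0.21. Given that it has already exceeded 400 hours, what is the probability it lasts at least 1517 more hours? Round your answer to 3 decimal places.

From e^(−λ·1820) = 0.21, λ = −ln(0.21)/1820 = 0.000857499.
Memoryless: P(X > 400+1517 | X > 400) = P(X > 1517) = e^(−0.000857499·1517) ≈ 0.272.

0.272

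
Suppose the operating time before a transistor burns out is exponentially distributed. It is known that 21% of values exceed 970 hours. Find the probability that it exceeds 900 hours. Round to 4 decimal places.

0.2350

e^(−λ·970) = 0.21 ⇒ λ = −ln(0.21)/970 = 0.00160892.
P(X > 900) = e^(−0.00160892·900) = e^(−1.448) ≈ 0.2350.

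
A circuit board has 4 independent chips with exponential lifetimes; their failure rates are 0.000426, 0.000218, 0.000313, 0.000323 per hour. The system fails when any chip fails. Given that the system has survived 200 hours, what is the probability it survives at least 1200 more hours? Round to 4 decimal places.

0.2152

Time to first failure ~ Exp(Σλ) with Σλ = 0.00128.
By memorylessness, P(T > 200+1200 | T > 200) = P(T > 1200) = e^(−0.00128·1200) ≈ 0.2152.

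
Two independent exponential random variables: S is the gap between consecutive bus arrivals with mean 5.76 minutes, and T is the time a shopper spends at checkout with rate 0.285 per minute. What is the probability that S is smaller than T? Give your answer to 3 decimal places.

0.379

λ_1 = 1/5.76 = 0.173611, λ_2 = 0.285.
For independent exponentials, P(S < T) = λ_1/(λ_1+λ_2) = 0.173611/0.458611 ≈ 0.379.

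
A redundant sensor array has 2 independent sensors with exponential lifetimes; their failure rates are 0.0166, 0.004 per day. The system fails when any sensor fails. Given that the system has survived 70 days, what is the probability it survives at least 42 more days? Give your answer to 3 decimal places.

0.421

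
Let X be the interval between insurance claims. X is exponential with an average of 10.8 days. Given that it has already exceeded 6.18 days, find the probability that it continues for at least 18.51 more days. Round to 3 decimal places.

The rate is λ = 1/10.8 = 0.0925926 per day.
P(X > s+t | X > s) = e^(−λ(s+t))/e^(−λs) = e^(−λt), independent of s = 6.18.
P(X > 18.51) = e^(−1.7139) ≈ 0.180.

0.180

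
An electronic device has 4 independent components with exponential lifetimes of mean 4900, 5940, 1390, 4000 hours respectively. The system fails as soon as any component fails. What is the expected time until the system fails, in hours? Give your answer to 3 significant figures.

745

The first failure time is exponential with rate Σλ_i = 1/4900 + 1/5940 + 1/1390 + 1/4000 = 0.00134186 per hour.
E[min] = 1/Σλ = 1/0.00134186 = 745.236 hours.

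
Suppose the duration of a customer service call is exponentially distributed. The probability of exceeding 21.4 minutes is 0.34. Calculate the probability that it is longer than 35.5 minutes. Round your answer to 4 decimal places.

e^(−λ·21.4) = 0.34 ⇒ λ = −ln(0.34)/21.4 = 0.0504117.
P(X > 35.5) = e^(−0.0504117·35.5) = e^(−1.7896) ≈ 0.1670.

0.1670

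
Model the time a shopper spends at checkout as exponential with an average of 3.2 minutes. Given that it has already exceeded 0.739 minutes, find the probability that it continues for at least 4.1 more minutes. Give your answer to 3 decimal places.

0.278

The rate is λ = 1/3.2 = 0.3125 per minute.
The exponential is memoryless, so the remaining time is again Exp(λ): the condition X > 0.739 is irrelevant.
P(X > 4.1) = e^(−1.2812) ≈ 0.278.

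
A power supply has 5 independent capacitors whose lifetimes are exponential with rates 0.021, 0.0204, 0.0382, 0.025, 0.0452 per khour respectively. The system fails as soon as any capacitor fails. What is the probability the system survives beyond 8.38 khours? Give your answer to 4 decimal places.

The time to first failure is exponential with rate Σλ = 0.021 + 0.0204 + 0.0382 + 0.025 + 0.0452 = 0.1498.
P(min > 8.38) = e^(−0.1498·8.38) = e^(−1.2553) ≈ 0.2850.

0.2850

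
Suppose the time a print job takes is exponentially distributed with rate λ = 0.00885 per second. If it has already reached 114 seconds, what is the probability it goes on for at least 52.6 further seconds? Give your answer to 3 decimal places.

By the memoryless property, P(X > 114+52.6 | X > 114) = P(X > 52.6).
P(X > 52.6) = e^(−0.46551) ≈ 0.628.

0.628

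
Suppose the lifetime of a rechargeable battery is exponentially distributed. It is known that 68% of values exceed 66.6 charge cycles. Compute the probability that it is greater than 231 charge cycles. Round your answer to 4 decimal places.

0.2625

e^(−λ·66.6) = 0.68 ⇒ λ = −ln(0.68)/66.6 = 0.00579073.
P(X > 231) = e^(−0.00579073·231) = e^(−1.3377) ≈ 0.2625.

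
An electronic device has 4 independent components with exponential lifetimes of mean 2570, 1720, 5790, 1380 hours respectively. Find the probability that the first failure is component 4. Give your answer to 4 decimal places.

0.3880

Rates: λ_i = 1/mean_i → 0.000389105, 0.000581395, 0.000172712, 0.000724638; Σλ = 0.00186785.
P(component 4 first) = λ_4/Σλ = 0.000724638/0.00186785 ≈ 0.3880.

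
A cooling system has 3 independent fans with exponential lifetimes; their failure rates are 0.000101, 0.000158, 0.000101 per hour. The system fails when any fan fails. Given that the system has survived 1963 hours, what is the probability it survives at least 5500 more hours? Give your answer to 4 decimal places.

0.1381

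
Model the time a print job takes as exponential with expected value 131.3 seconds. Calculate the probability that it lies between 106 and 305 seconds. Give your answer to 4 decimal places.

The rate is λ = 1/131.3 = 0.00761615 per second.
P(106 < X < 305) = e^(−λ·106) − e^(−λ·305) = 0.44606 − 0.09799 ≈ 0.3481.

0.3481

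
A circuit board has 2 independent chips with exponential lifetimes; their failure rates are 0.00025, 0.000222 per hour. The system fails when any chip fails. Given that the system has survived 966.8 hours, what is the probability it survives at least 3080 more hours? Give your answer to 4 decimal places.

0.2337

Time to first failure ~ Exp(Σλ) with Σλ = 0.000472.
By memorylessness, P(T > 966.8+3080 | T > 966.8) = P(T > 3080) = e^(−0.000472·3080) ≈ 0.2337.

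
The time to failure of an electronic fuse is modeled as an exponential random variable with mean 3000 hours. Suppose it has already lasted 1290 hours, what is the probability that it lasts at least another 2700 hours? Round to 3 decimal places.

0.407

The rate is λ = 1/3000 = 0.000333333 per hour.
P(X > s+t | X > s) = e^(−λ(s+t))/e^(−λs) = e^(−λt), independent of s = 1290.
P(X > 2700) = e^(−0.9) ≈ 0.407.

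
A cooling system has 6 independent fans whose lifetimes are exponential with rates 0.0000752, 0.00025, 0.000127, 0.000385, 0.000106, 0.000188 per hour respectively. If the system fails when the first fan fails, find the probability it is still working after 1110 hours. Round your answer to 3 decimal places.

0.285

The time to first failure is exponential with rate Σλ = 0.0000752 + 0.00025 + 0.000127 + 0.000385 + 0.000106 + 0.000188 = 0.0011312.
P(min > 1110) = e^(−0.0011312·1110) = e^(−1.2556) ≈ 0.285.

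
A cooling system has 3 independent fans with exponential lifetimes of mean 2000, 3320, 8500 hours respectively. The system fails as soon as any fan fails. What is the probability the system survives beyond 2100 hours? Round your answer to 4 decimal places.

The first failure time is exponential with rate Σλ_i = 1/2000 + 1/3320 + 1/8500 = 0.000918852 per hour.
P(min > 2100) = e^(−0.000918852·2100) = e^(−1.9296) ≈ 0.1452.

0.1452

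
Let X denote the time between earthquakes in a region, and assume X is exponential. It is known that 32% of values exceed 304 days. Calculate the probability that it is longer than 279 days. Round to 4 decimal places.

0.3514

e^(−λ·304) = 0.32 ⇒ λ = −ln(0.32)/304 = 0.00374814.
P(X > 279) = e^(−0.00374814·279) = e^(−1.0457) ≈ 0.3514.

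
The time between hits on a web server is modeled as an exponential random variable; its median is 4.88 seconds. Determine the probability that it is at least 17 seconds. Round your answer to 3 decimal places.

For an exponential, median = ln(2)/λ, so λ = ln 2 / 4.88 = 0.142038 per second.
P(X > 17) = e^(−λ·17) = e^(−2.4147) ≈ 0.089.

0.089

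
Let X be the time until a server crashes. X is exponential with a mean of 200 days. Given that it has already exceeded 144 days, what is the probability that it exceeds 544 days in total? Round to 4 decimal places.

The rate is λ = 1/200 = 0.005 per day.
P(X > s+t | X > s) = e^(−λ(s+t))/e^(−λs) = e^(−λt), independent of s = 144.
P(X > 400) = e^(−2) ≈ 0.1353.

0.1353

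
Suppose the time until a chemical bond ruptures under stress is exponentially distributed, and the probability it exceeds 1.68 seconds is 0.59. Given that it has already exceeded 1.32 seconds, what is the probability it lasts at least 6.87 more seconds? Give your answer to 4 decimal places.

0.1156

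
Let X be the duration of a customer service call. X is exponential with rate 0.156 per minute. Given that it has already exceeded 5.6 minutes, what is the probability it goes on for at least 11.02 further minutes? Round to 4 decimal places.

The exponential is memoryless, so the remaining time is again Exp(λ): the condition X > 5.6 is irrelevant.
P(X > 11.02) = e^(−1.7191) ≈ 0.1792.

0.1792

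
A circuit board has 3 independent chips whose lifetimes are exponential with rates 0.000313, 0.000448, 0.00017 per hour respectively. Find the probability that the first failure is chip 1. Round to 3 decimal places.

The time to first failure is exponential with rate Σλ = 0.000313 + 0.000448 + 0.00017 = 0.000931.
P(chip 1 first) = λ_1/Σλ = 0.000313/0.000931 ≈ 0.336.

0.336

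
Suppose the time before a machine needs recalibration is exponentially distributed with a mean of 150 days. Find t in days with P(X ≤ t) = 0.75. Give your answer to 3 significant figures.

208

The rate is λ = 1/150 = 0.00666667 per day.
Set 1 − e^(−λt) = 0.75, so t = −ln(0.25)/λ = 1.3863/0.00666667 ≈ 207.944 days.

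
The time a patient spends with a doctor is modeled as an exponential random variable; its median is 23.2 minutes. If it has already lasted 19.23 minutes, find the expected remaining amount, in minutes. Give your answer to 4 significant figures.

33.47

For an exponential, median = ln(2)/λ, so λ = ln 2 / 23.2 = 0.029877 per minute.
By memorylessness, the remaining amount past any threshold is again Exp(λ) with mean 1/λ = 33.4705 minutes.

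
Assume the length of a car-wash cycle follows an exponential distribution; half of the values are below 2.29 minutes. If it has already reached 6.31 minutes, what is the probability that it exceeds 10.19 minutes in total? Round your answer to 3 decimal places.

0.309

For an exponential, median = ln(2)/λ, so λ = ln 2 / 2.29 = 0.302684 per minute.
By the memoryless property, P(X > 6.31+3.88 | X > 6.31) = P(X > 3.88).
P(X > 3.88) = e^(−1.1744) ≈ 0.309.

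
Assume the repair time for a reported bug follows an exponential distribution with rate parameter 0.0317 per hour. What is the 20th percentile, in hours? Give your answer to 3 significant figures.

Set 1 − e^(−λt) = 0.2, so t = −ln(0.8)/λ = 0.22314/0.0317 ≈ 7.03923 hours.

7.04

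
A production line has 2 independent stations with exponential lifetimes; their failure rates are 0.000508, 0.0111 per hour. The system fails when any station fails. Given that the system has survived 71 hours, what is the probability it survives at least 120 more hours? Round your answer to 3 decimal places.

0.248

Time to first failure ~ Exp(Σλ) with Σλ = 0.011608.
By memorylessness, P(T > 71+120 | T > 71) = P(T > 120) = e^(−0.011608·120) ≈ 0.248.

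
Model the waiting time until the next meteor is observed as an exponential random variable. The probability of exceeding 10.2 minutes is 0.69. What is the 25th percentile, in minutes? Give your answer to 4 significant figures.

7.908

e^(−λ·10.2) = 0.69 ⇒ λ = −ln(0.69)/10.2 = 0.0363788.
25th percentile: 1 − e^(−λt) = 0.25, t = −ln(0.75)/λ = 7.90796 minutes.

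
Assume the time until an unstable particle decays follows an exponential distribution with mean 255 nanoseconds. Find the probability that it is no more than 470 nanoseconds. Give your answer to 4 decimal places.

0.8417

The rate is λ = 1/255 = 0.00392157 per nanosecond.
P(X ≤ 470) = 1 − e^(−λ·470) = 1 − e^(−1.8431) ≈ 0.8417.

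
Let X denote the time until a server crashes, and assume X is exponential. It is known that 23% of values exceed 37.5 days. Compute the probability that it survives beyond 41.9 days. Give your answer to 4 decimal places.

e^(−λ·37.5) = 0.23 ⇒ λ = −ln(0.23)/37.5 = 0.0391914.
P(X > 41.9) = e^(−0.0391914·41.9) = e^(−1.6421) ≈ 0.1936.

0.1936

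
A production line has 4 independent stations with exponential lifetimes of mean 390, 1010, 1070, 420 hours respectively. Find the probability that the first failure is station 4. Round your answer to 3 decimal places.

Rates: λ_i = 1/mean_i → 0.0025641, 0.000990099, 0.000934579, 0.00238095; Σλ = 0.00686973.
P(station 4 first) = λ_4/Σλ = 0.00238095/0.00686973 ≈ 0.347.

0.347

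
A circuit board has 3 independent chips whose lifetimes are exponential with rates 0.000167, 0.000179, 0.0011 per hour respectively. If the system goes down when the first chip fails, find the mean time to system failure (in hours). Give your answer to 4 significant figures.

The time to first failure is exponential with rate Σλ = 0.000167 + 0.000179 + 0.0011 = 0.001446.
E[min] = 1/Σλ = 1/0.001446 = 691.563 hours.

691.6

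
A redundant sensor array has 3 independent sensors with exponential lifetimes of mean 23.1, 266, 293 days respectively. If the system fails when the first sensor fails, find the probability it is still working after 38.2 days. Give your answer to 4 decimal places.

0.1455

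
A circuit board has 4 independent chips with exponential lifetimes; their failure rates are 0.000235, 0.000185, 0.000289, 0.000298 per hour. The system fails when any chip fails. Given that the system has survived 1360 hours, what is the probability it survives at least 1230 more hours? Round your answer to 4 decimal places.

Time to first failure ~ Exp(Σλ) with Σλ = 0.001007.
By memorylessness, P(T > 1360+1230 | T > 1360) = P(T > 1230) = e^(−0.001007·1230) ≈ 0.2898.

0.2898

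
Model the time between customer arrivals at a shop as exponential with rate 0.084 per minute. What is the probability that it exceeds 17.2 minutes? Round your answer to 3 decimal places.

P(X > 17.2) = e^(−λ·17.2) = e^(−1.4448) ≈ 0.236.

0.236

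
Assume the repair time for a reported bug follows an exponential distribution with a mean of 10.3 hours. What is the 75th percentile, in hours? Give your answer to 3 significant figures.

The rate is λ = 1/10.3 = 0.0970874 per hour.
Set 1 − e^(−λt) = 0.75, so t = −ln(0.25)/λ = 1.3863/0.0970874 ≈ 14.2788 hours.

14.3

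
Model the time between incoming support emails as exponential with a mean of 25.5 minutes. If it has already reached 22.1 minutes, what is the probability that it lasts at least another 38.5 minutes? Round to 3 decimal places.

0.221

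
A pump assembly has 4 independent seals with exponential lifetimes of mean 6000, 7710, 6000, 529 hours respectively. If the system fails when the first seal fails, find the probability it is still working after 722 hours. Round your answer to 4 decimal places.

0.1828

The first failure time is exponential with rate Σλ_i = 1/6000 + 1/7710 + 1/6000 + 1/529 = 0.00235339 per hour.
P(min > 722) = e^(−0.00235339·722) = e^(−1.6992) ≈ 0.1828.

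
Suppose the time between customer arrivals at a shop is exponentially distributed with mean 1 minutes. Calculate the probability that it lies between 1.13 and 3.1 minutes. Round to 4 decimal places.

The rate is λ = 1/1 = 1 per minute.
P(1.13 < X < 3.1) = e^(−λ·1.13) − e^(−λ·3.1) = 0.32303 − 0.04505 ≈ 0.2780.

0.2780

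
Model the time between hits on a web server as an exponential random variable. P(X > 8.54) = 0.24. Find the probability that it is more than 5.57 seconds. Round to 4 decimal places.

0.3942

e^(−λ·8.54) = 0.24 ⇒ λ = −ln(0.24)/8.54 = 0.16711.
P(X > 5.57) = e^(−0.16711·5.57) = e^(−0.9308) ≈ 0.3942.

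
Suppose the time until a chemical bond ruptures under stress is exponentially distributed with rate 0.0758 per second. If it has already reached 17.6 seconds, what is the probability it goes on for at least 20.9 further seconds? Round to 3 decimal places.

P(X > s+t | X > s) = e^(−λ(s+t))/e^(−λs) = e^(−λt), independent of s = 17.6.
P(X > 20.9) = e^(−1.5842) ≈ 0.205.

0.205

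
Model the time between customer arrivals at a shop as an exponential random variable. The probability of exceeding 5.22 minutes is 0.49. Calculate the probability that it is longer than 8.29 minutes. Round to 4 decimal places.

0.3221

e^(−λ·5.22) = 0.49 ⇒ λ = −ln(0.49)/5.22 = 0.136657.
P(X > 8.29) = e^(−0.136657·8.29) = e^(−1.1329) ≈ 0.3221.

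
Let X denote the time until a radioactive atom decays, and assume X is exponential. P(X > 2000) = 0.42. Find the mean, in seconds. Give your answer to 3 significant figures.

2310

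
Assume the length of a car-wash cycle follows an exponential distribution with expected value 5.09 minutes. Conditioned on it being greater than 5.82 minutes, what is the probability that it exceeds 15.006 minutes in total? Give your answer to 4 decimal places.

0.1645

The rate is λ = 1/5.09 = 0.196464 per minute.
By the memoryless property, P(X > 5.82+9.186 | X > 5.82) = P(X > 9.186).
P(X > 9.186) = e^(−1.8047) ≈ 0.1645.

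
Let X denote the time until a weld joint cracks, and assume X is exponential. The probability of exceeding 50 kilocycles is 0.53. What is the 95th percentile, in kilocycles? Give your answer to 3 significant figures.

236

e^(−λ·50) = 0.53 ⇒ λ = −ln(0.53)/50 = 0.0126976.
95th percentile: 1 − e^(−λt) = 0.95, t = −ln(0.05)/λ = 235.93 kilocycles.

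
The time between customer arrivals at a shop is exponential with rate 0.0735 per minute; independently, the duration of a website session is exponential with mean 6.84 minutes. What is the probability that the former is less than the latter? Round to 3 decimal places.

0.335

λ_1 = 0.0735, λ_2 = 1/6.84 = 0.146199.
For independent exponentials, P(the former < the latter) = λ_1/(λ_1+λ_2) = 0.0735/0.219699 ≈ 0.335.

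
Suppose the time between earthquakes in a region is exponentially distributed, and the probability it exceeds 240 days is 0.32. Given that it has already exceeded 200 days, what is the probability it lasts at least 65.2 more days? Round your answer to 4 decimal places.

0.7338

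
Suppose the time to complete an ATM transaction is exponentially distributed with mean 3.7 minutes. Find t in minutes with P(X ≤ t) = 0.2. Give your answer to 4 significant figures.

0.8256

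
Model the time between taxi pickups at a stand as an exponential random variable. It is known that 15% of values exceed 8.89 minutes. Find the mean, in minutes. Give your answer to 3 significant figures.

4.69

e^(−λ·8.89) = 0.15 ⇒ λ = −ln(0.15)/8.89 = 0.213399.
Mean = 1/λ = 4.68605 minutes.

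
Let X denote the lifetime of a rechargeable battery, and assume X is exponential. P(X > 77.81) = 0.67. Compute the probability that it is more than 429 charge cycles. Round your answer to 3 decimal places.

0.110

e^(−λ·77.81) = 0.67 ⇒ λ = −ln(0.67)/77.81 = 0.00514687.
P(X > 429) = e^(−0.00514687·429) = e^(−2.208) ≈ 0.110.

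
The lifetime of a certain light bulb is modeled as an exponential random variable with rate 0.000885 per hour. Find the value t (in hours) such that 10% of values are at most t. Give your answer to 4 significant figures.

119.1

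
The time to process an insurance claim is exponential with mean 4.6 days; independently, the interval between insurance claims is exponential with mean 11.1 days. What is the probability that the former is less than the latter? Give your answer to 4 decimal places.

0.7070

λ_1 = 1/4.6 = 0.217391, λ_2 = 1/11.1 = 0.0900901.
For independent exponentials, P(the former < the latter) = λ_1/(λ_1+λ_2) = 0.217391/0.307481 ≈ 0.7070.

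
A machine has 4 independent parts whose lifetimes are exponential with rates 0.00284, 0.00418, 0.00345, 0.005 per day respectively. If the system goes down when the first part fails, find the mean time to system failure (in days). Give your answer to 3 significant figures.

64.6

The time to first failure is exponential with rate Σλ = 0.00284 + 0.00418 + 0.00345 + 0.005 = 0.01547.
E[min] = 1/Σλ = 1/0.01547 = 64.6412 days.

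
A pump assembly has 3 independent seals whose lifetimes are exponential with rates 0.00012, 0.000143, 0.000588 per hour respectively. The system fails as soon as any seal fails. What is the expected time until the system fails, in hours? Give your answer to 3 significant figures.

The time to first failure is exponential with rate Σλ = 0.00012 + 0.000143 + 0.000588 = 0.000851.
E[min] = 1/Σλ = 1/0.000851 = 1175.09 hours.

1180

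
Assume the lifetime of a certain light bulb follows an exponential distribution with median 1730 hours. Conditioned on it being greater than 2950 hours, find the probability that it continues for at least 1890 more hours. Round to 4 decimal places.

For an exponential, median = ln(2)/λ, so λ = ln 2 / 1730 = 0.000400663 per hour.
P(X > s+t | X > s) = e^(−λ(s+t))/e^(−λs) = e^(−λt), independent of s = 2950.
P(X > 1890) = e^(−0.75725) ≈ 0.4690.

0.4690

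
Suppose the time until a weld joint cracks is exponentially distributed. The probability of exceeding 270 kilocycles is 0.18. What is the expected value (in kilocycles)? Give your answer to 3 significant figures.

157

e^(−λ·270) = 0.18 ⇒ λ = −ln(0.18)/270 = 0.00635111.
Mean = 1/λ = 157.453 kilocycles.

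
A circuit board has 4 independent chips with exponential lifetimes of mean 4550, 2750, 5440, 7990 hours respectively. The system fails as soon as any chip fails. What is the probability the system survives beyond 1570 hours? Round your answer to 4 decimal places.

The first failure time is exponential with rate Σλ_i = 1/4550 + 1/2750 + 1/5440 + 1/7990 = 0.000892397 per hour.
P(min > 1570) = e^(−0.000892397·1570) = e^(−1.4011) ≈ 0.2463.

0.2463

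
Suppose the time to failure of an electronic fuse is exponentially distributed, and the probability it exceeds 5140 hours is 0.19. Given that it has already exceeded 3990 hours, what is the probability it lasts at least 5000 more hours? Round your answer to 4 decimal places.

From e^(−λ·5140) = 0.19, λ = −ln(0.19)/5140 = 0.000323099.
Memoryless: P(X > 3990+5000 | X > 3990) = P(X > 5000) = e^(−0.000323099·5000) ≈ 0.1988.

0.1988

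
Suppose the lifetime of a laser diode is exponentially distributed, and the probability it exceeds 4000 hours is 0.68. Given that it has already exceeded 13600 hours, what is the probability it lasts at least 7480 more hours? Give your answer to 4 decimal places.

From e^(−λ·4000) = 0.68, λ = −ln(0.68)/4000 = 0.0000964156.
Memoryless: P(X > 13600+7480 | X > 13600) = P(X > 7480) = e^(−0.0000964156·7480) ≈ 0.4862.

0.4862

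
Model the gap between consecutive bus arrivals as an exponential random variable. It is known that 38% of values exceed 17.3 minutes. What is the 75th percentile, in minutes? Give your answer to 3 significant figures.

e^(−λ·17.3) = 0.38 ⇒ λ = −ln(0.38)/17.3 = 0.0559297.
75th percentile: 1 − e^(−λt) = 0.75, t = −ln(0.25)/λ = 24.7864 minutes.

24.8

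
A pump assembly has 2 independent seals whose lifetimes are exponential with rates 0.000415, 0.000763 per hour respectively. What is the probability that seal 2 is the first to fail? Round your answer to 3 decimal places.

0.648

The time to first failure is exponential with rate Σλ = 0.000415 + 0.000763 = 0.001178.
P(seal 2 first) = λ_2/Σλ = 0.000763/0.001178 ≈ 0.648.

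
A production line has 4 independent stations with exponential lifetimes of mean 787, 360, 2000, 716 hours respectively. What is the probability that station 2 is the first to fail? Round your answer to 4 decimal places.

0.4672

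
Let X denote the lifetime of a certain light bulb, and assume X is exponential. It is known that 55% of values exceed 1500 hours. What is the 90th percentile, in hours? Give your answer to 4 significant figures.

e^(−λ·1500) = 0.55 ⇒ λ = −ln(0.55)/1500 = 0.000398558.
90th percentile: 1 − e^(−λt) = 0.9, t = −ln(0.1)/λ = 5777.29 hours.

5777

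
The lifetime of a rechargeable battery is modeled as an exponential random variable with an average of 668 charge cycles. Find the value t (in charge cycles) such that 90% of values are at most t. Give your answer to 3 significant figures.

The rate is λ = 1/668 = 0.00149701 per charge cycle.
Set 1 − e^(−λt) = 0.9, so t = −ln(0.1)/λ = 2.3026/0.00149701 ≈ 1538.13 charge cycles.

1540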